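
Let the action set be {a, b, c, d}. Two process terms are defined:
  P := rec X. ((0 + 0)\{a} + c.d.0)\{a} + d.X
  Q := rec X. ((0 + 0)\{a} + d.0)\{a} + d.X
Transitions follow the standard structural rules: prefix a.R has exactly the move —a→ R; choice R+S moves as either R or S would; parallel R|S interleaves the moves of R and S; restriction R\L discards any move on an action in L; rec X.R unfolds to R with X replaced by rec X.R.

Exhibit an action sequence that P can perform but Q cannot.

c

P's transition system — 3 states:
  m0 = rec X. ((0 + 0)\{a} + c.d.0)\{a} + d.X ⊢ ··c··> m1, ··d··> m0
  m1 = (d.0)\{a} ⊢ ··d··> m2
  m2 = 0\{a} ⊢ ·
Q's transition system — 2 states:
  n0 = rec X. ((0 + 0)\{a} + d.0)\{a} + d.X ⊢ ··d··> n0, ··d··> n1
  n1 = 0\{a} ⊢ ·
Trace ⟨c⟩ through P, begin at {m0}:
  [1] c ⇒ {m1}
  — P admits the full trace.
Trace ⟨c⟩ through Q, begin at {n0}:
  [1] c ⇒ no successor for Q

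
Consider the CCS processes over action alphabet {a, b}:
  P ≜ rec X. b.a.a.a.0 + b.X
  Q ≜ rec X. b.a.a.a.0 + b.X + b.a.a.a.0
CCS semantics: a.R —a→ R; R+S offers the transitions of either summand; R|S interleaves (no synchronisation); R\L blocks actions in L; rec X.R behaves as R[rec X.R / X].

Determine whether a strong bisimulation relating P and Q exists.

bisimilar

LTS(P): 5 reachable states
  u0 = rec X. b.a.a.a.0 + b.X → —b→ u0, —b→ u1
  u1 = a.a.a.0 → —a→ u2
  u2 = a.a.0 → —a→ u3
  u3 = a.0 → —a→ u4
  u4 = 0 → deadlocked
LTS(Q): 5 reachable states
  v0 = rec X. b.a.a.a.0 + b.X + b.a.a.a.0 → —b→ v0, —b→ v1
  v1 = a.a.a.0 → —a→ v2
  v2 = a.a.0 → —a→ v3
  v3 = a.0 → —a→ v4
  v4 = 0 → deadlocked
Bisimilarity quotient blocks:
  B0 = {u0, v0}
  B1 = {u1, v1}
  B2 = {u2, v2}
  B3 = {u3, v3}
  B4 = {u4, v4}
u0 ∈ B0, v0 ∈ B0 → same block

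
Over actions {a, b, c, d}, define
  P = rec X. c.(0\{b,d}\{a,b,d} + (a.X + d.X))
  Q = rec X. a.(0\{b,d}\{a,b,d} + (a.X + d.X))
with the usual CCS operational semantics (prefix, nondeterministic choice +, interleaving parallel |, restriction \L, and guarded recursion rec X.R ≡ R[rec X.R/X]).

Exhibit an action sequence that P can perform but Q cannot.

c

LTS(P): 2 reachable states
  u0 = rec X. c.(0\{b,d}\{a,b,d} + (a.X + d.X)) :: --c--▸ u1
  u1 = 0\{b,d}\{a,b,d} + (a.(rec X. c.(0\{b,d}\{a,b,d} + (a.X + d.X))) + d.(rec X. c.(0\{b,d}\{a,b,d} + (a.X + d.X)))) :: --a--▸ u0, --d--▸ u0
LTS(Q): 2 reachable states
  v0 = rec X. a.(0\{b,d}\{a,b,d} + (a.X + d.X)) :: --a--▸ v1
  v1 = 0\{b,d}\{a,b,d} + (a.(rec X. a.(0\{b,d}\{a,b,d} + (a.X + d.X))) + d.(rec X. a.(0\{b,d}\{a,b,d} + (a.X + d.X)))) :: --a--▸ v0, --d--▸ v0
Executing c from P (initial set {u0}):
  [1] c ⇒ {u1}
  P completes σ.
Executing c from Q (initial set {v0}):
  [1] c ⇒ ∅ (Q stuck)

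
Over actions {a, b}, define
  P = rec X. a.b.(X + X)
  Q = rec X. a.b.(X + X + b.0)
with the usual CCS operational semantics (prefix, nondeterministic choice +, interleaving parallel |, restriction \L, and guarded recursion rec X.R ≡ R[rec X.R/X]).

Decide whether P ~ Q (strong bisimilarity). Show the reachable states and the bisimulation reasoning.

not bisimilar

LTS(P): 3 reachable states
  m0 = rec X. a.b.(X + X) has moves =a=> m1
  m1 = b.((rec X. a.b.(X + X)) + (rec X. a.b.(X + X))) has moves =b=> m2
  m2 = (rec X. a.b.(X + X)) + (rec X. a.b.(X + X)) has moves =a=> m1
LTS(Q): 4 reachable states
  n0 = rec X. a.b.(X + X + b.0) has moves =a=> n1
  n1 = b.((rec X. a.b.(X + X + b.0)) + (rec X. a.b.(X + X + b.0)) + b.0) has moves =b=> n2
  n2 = (rec X. a.b.(X + X + b.0)) + (rec X. a.b.(X + X + b.0)) + b.0 has moves =a=> n1, =b=> n3
  n3 = 0 has moves (no moves)
Partition-refinement fixed point:
  B0 = {m0, m2}
  B1 = {m1}
  B2 = {n0}
  B3 = {n1}
  B4 = {n2}
  B5 = {n3}
m0 ∈ B0, n0 ∈ B2 → different blocks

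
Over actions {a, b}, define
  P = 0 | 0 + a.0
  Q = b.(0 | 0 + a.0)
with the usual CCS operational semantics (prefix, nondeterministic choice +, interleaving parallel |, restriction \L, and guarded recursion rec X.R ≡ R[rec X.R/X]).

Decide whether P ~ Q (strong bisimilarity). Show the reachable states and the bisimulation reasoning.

not bisimilar

P's transition system — 2 states:
  u0 = 0 | 0 + a.0 ⊢ =a=> u1
  u1 = 0 ⊢ (no moves)
Q's transition system — 3 states:
  v0 = b.(0 | 0 + a.0) ⊢ =b=> v1
  v1 = 0 | 0 + a.0 ⊢ =a=> v2
  v2 = 0 ⊢ (no moves)
Partition-refinement fixed point:
  B0 = {u0, v1}
  B1 = {u1, v2}
  B2 = {v0}
u0 ∈ B0, v0 ∈ B2 → different blocks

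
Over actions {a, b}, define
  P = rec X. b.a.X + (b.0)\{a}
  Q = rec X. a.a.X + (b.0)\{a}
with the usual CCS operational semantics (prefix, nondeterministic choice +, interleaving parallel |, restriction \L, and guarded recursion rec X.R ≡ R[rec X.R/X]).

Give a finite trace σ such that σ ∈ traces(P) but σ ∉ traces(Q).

ba

LTS(P): 3 reachable states
  u0 = rec X. b.a.X + (b.0)\{a} | ··b··> u1, ··b··> u2
  u1 = 0\{a} | ·
  u2 = a.(rec X. b.a.X + (b.0)\{a}) | ··a··> u0
LTS(Q): 3 reachable states
  v0 = rec X. a.a.X + (b.0)\{a} | ··a··> v1, ··b··> v2
  v1 = a.(rec X. a.a.X + (b.0)\{a}) | ··a··> v0
  v2 = 0\{a} | ·
Run σ = ⟨ba⟩ on P: start {u0}
  step 1 (b): {u1, u2}
  step 2 (a): {u0}
  ✓ P
Run σ = ⟨ba⟩ on Q: start {v0}
  step 1 (b): {v2}
  step 2 (a): ∅  — Q cannot continue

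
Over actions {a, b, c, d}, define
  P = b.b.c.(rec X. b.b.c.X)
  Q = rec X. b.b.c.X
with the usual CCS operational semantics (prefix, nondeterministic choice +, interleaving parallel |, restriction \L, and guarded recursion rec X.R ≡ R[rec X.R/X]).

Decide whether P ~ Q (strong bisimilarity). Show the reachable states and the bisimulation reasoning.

bisimilar

P's transition system — 4 states:
  s0 = b.b.c.(rec X. b.b.c.X) | -b-> s1
  s1 = b.c.(rec X. b.b.c.X) | -b-> s2
  s2 = c.(rec X. b.b.c.X) | -c-> s3
  s3 = rec X. b.b.c.X | -b-> s1
Q's transition system — 3 states:
  t0 = rec X. b.b.c.X | -b-> t1
  t1 = b.c.(rec X. b.b.c.X) | -b-> t2
  t2 = c.(rec X. b.b.c.X) | -c-> t0
Bisimilarity quotient blocks:
  B0 = {s0, s3, t0}
  B1 = {s1, t1}
  B2 = {s2, t2}
s0 ∈ B0, t0 ∈ B0 → same block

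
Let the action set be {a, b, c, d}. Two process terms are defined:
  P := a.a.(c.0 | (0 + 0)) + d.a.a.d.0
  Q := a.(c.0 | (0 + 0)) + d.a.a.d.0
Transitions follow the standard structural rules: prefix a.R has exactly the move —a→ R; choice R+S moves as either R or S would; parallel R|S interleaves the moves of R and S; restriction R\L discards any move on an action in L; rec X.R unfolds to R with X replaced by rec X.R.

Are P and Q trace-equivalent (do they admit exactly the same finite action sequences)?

Reachable graph of P (8 states):
  p0 = a.a.(c.0 | (0 + 0)) + d.a.a.d.0 → -a-> p1, -d-> p2
  p1 = a.(c.0 | (0 + 0)) → -a-> p3
  p2 = a.a.d.0 → -a-> p4
  p3 = c.0 | (0 + 0) → -c-> p5
  p4 = a.d.0 → -a-> p6
  p5 = 0 | (0 + 0) → ∅
  p6 = d.0 → -d-> p7
  p7 = 0 → ∅
Reachable graph of Q (7 states):
  q0 = a.(c.0 | (0 + 0)) + d.a.a.d.0 → -a-> q1, -d-> q2
  q1 = c.0 | (0 + 0) → -c-> q3
  q2 = a.a.d.0 → -a-> q4
  q3 = 0 | (0 + 0) → ∅
  q4 = a.d.0 → -a-> q5
  q5 = d.0 → -d-> q6
  q6 = 0 → ∅
Trace ⟨aa⟩ through P, begin at {p0}:
  [1] a ⇒ {p1}
  [2] a ⇒ {p3}
  — P admits the full trace.
Trace ⟨aa⟩ through Q, begin at {q0}:
  [1] a ⇒ {q1}
  [2] a ⇒ no successor for Q

NO — witness ⟨aa⟩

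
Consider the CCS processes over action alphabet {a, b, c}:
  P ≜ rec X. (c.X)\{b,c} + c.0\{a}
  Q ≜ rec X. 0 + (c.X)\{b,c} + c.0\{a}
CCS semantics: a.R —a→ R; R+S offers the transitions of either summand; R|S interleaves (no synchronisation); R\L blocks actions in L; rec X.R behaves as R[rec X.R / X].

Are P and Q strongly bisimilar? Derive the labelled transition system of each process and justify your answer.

LTS(P): 2 reachable states
  m0 = rec X. (c.X)\{b,c} + c.0\{a} ⊢ -c-> m1
  m1 = 0\{a} ⊢ stopped
LTS(Q): 2 reachable states
  n0 = rec X. 0 + (c.X)\{b,c} + c.0\{a} ⊢ -c-> n1
  n1 = 0\{a} ⊢ stopped
Coarsest stable partition (strong bisimilarity classes):
  B0 = {m0, n0}
  B1 = {m1, n1}
m0 ∈ B0, n0 ∈ B0 → same block

YES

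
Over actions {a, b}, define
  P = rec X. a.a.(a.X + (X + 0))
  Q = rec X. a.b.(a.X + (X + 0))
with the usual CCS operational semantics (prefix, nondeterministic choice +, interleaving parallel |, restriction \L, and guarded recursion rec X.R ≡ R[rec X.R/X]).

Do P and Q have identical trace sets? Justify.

NO — witness ⟨aa⟩

P's transition system — 3 states:
  u0 = rec X. a.a.(a.X + (X + 0)) has moves —a→ u1
  u1 = a.(a.(rec X. a.a.(a.X + (X + 0))) + ((rec X. a.a.(a.X + (X + 0))) + 0)) has moves —a→ u2
  u2 = a.(rec X. a.a.(a.X + (X + 0))) + ((rec X. a.a.(a.X + (X + 0))) + 0) has moves —a→ u0, —a→ u1
Q's transition system — 3 states:
  v0 = rec X. a.b.(a.X + (X + 0)) has moves —a→ v1
  v1 = b.(a.(rec X. a.b.(a.X + (X + 0))) + ((rec X. a.b.(a.X + (X + 0))) + 0)) has moves —b→ v2
  v2 = a.(rec X. a.b.(a.X + (X + 0))) + ((rec X. a.b.(a.X + (X + 0))) + 0) has moves —a→ v0, —a→ v1
Executing aa from P (initial set {u0}):
  step 1 (a): {u1}
  step 2 (a): {u2}
  — P admits the full trace.
Executing aa from Q (initial set {v0}):
  step 1 (a): {v1}
  step 2 (a): no successor for Q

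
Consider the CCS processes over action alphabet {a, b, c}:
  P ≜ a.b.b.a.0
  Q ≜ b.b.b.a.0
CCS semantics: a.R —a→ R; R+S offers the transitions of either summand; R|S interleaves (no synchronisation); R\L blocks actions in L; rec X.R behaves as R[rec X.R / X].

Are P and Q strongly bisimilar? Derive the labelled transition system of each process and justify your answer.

Reachable graph of P (5 states):
  u0 = a.b.b.a.0 | --a--▸ u1
  u1 = b.b.a.0 | --b--▸ u2
  u2 = b.a.0 | --b--▸ u3
  u3 = a.0 | --a--▸ u4
  u4 = 0 | (no moves)
Reachable graph of Q (5 states):
  v0 = b.b.b.a.0 | --b--▸ v1
  v1 = b.b.a.0 | --b--▸ v2
  v2 = b.a.0 | --b--▸ v3
  v3 = a.0 | --a--▸ v4
  v4 = 0 | (no moves)
Partition-refinement fixed point:
  B0 = {u0}
  B1 = {u1, v1}
  B2 = {u2, v2}
  B3 = {u3, v3}
  B4 = {u4, v4}
  B5 = {v0}
u0 ∈ B0, v0 ∈ B5 → different blocks

P ≁ Q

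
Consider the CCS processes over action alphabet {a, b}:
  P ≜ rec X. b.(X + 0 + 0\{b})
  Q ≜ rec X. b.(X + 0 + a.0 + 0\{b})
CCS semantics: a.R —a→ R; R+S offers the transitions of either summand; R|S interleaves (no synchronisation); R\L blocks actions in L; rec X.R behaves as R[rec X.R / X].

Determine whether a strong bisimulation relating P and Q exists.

NO

P's transition system — 2 states:
  s0 = rec X. b.(X + 0 + 0\{b}) ⊢ —b→ s1
  s1 = (rec X. b.(X + 0 + 0\{b})) + 0 + 0\{b} ⊢ —b→ s1
Q's transition system — 3 states:
  t0 = rec X. b.(X + 0 + a.0 + 0\{b}) ⊢ —b→ t1
  t1 = (rec X. b.(X + 0 + a.0 + 0\{b})) + 0 + a.0 + 0\{b} ⊢ —a→ t2, —b→ t1
  t2 = 0 ⊢ ∅
Partition-refinement fixed point:
  B0 = {s0, s1}
  B1 = {t0}
  B2 = {t1}
  B3 = {t2}
s0 ∈ B0, t0 ∈ B1 → different blocks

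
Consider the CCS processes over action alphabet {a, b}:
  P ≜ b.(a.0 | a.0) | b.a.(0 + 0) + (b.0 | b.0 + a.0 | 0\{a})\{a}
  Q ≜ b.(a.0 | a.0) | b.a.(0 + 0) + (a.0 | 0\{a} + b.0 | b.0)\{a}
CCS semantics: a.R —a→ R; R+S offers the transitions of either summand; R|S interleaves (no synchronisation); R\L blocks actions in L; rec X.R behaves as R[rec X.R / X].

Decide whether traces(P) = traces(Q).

YES

Reachable graph of P (18 states):
  s0 = b.(a.0 | a.0) | b.a.(0 + 0) + (b.0 | b.0 + a.0 | 0\{a})\{a} has moves —b→ s1, —b→ s2, —b→ s3, —b→ s4
  s1 = (0 | b.0)\{a} has moves —b→ s5
  s2 = (b.0 | 0)\{a} has moves —b→ s5
  s3 = a.0 | a.0 | b.a.(0 + 0) has moves —a→ s6, —a→ s7, —b→ s8
  s4 = b.(a.0 | a.0) | a.(0 + 0) has moves —a→ s9, —b→ s8
  s5 = (0 | 0)\{a} has moves stopped
  s6 = 0 | a.0 | b.a.(0 + 0) has moves —a→ s10, —b→ s11
  s7 = a.0 | 0 | b.a.(0 + 0) has moves —a→ s10, —b→ s12
  s8 = a.0 | a.0 | a.(0 + 0) has moves —a→ s11, —a→ s12, —a→ s13
  s9 = b.(a.0 | a.0) | (0 + 0) has moves —b→ s13
  s10 = 0 | 0 | b.a.(0 + 0) has moves —b→ s14
  s11 = 0 | a.0 | a.(0 + 0) has moves —a→ s14, —a→ s15
  s12 = a.0 | 0 | a.(0 + 0) has moves —a→ s14, —a→ s16
  s13 = a.0 | a.0 | (0 + 0) has moves —a→ s15, —a→ s16
  s14 = 0 | 0 | a.(0 + 0) has moves —a→ s17
  s15 = 0 | a.0 | (0 + 0) has moves —a→ s17
  s16 = a.0 | 0 | (0 + 0) has moves —a→ s17
  s17 = 0 | 0 | (0 + 0) has moves stopped
Reachable graph of Q (18 states):
  t0 = b.(a.0 | a.0) | b.a.(0 + 0) + (a.0 | 0\{a} + b.0 | b.0)\{a} has moves —b→ t1, —b→ t2, —b→ t3, —b→ t4
  t1 = (0 | b.0)\{a} has moves —b→ t5
  t2 = (b.0 | 0)\{a} has moves —b→ t5
  t3 = a.0 | a.0 | b.a.(0 + 0) has moves —a→ t6, —a→ t7, —b→ t8
  t4 = b.(a.0 | a.0) | a.(0 + 0) has moves —a→ t9, —b→ t8
  t5 = (0 | 0)\{a} has moves stopped
  t6 = 0 | a.0 | b.a.(0 + 0) has moves —a→ t10, —b→ t11
  t7 = a.0 | 0 | b.a.(0 + 0) has moves —a→ t10, —b→ t12
  t8 = a.0 | a.0 | a.(0 + 0) has moves —a→ t11, —a→ t12, —a→ t13
  t9 = b.(a.0 | a.0) | (0 + 0) has moves —b→ t13
  t10 = 0 | 0 | b.a.(0 + 0) has moves —b→ t14
  t11 = 0 | a.0 | a.(0 + 0) has moves —a→ t14, —a→ t15
  t12 = a.0 | 0 | a.(0 + 0) has moves —a→ t14, —a→ t16
  t13 = a.0 | a.0 | (0 + 0) has moves —a→ t15, —a→ t16
  t14 = 0 | 0 | a.(0 + 0) has moves —a→ t17
  t15 = 0 | a.0 | (0 + 0) has moves —a→ t17
  t16 = a.0 | 0 | (0 + 0) has moves —a→ t17
  t17 = 0 | 0 | (0 + 0) has moves stopped
Bisimilarity quotient blocks:
  B0 = {s0, t0}
  B1 = {s1, s2, t1, t2}
  B2 = {s17, s5, t17, t5}
  B3 = {s3, t3}
  B4 = {s6, s7, t6, t7}
  B5 = {s11, s12, s13, t11, t12, t13}
  B6 = {s14, s15, s16, t14, t15, t16}
  B7 = {s10, t10}
  B8 = {s8, t8}
  B9 = {s4, t4}
  B10 = {s9, t9}
s0 ∈ B0, t0 ∈ B0 → same block
Bisimilar ⇒ trace-equivalent.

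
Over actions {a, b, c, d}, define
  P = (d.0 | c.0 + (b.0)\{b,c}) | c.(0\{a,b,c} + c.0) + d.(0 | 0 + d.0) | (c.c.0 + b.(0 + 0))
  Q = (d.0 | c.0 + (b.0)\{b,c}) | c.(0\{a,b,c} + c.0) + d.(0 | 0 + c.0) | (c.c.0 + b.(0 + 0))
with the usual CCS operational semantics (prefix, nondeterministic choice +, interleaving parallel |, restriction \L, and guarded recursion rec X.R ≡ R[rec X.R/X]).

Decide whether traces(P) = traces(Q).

LTS(P): 23 reachable states
  u0 = (d.0 | c.0 + (b.0)\{b,c}) | c.(0\{a,b,c} + c.0) + d.(0 | 0 + d.0) | (c.c.0 + b.(0 + 0)) :: -b-> u1, -c-> u2, -c-> u3, -c-> u4, -d-> u5, -d-> u6
  u1 = d.(0 | 0 + d.0) | (0 + 0) :: -d-> u7
  u2 = (d.0 | c.0 + (b.0)\{b,c}) | (0\{a,b,c} + c.0) :: -c-> u8, -c-> u9, -d-> u10
  u3 = d.(0 | 0 + d.0) | c.0 :: -c-> u11, -d-> u12
  u4 = d.0 | 0 | c.(0\{a,b,c} + c.0) :: -c-> u9, -d-> u13
  u5 = (0 | 0 + d.0) | (c.c.0 + b.(0 + 0)) :: -b-> u7, -c-> u12, -d-> u14
  u6 = 0 | c.0 | c.(0\{a,b,c} + c.0) :: -c-> u10, -c-> u13
  u7 = (0 | 0 + d.0) | (0 + 0) :: -d-> u15
  u8 = (d.0 | c.0 + (b.0)\{b,c}) | 0 :: -c-> u16, -d-> u17
  u9 = d.0 | 0 | (0\{a,b,c} + c.0) :: -c-> u16, -d-> u18
  u10 = 0 | c.0 | (0\{a,b,c} + c.0) :: -c-> u17, -c-> u18
  u11 = d.(0 | 0 + d.0) | 0 :: -d-> u19
  u12 = (0 | 0 + d.0) | c.0 :: -c-> u19, -d-> u20
  u13 = 0 | 0 | c.(0\{a,b,c} + c.0) :: -c-> u18
  u14 = 0 | (c.c.0 + b.(0 + 0)) :: -b-> u15, -c-> u20
  u15 = 0 | (0 + 0) :: ·
  u16 = d.0 | 0 | 0 :: -d-> u21
  u17 = 0 | c.0 | 0 :: -c-> u21
  u18 = 0 | 0 | (0\{a,b,c} + c.0) :: -c-> u21
  u19 = (0 | 0 + d.0) | 0 :: -d-> u22
  u20 = 0 | c.0 :: -c-> u22
  u21 = 0 | 0 | 0 :: ·
  u22 = 0 | 0 :: ·
LTS(Q): 23 reachable states
  v0 = (d.0 | c.0 + (b.0)\{b,c}) | c.(0\{a,b,c} + c.0) + d.(0 | 0 + c.0) | (c.c.0 + b.(0 + 0)) :: -b-> v1, -c-> v2, -c-> v3, -c-> v4, -d-> v5, -d-> v6
  v1 = d.(0 | 0 + c.0) | (0 + 0) :: -d-> v7
  v2 = (d.0 | c.0 + (b.0)\{b,c}) | (0\{a,b,c} + c.0) :: -c-> v8, -c-> v9, -d-> v10
  v3 = d.(0 | 0 + c.0) | c.0 :: -c-> v11, -d-> v12
  v4 = d.0 | 0 | c.(0\{a,b,c} + c.0) :: -c-> v9, -d-> v13
  v5 = (0 | 0 + c.0) | (c.c.0 + b.(0 + 0)) :: -b-> v7, -c-> v12, -c-> v14
  v6 = 0 | c.0 | c.(0\{a,b,c} + c.0) :: -c-> v10, -c-> v13
  v7 = (0 | 0 + c.0) | (0 + 0) :: -c-> v15
  v8 = (d.0 | c.0 + (b.0)\{b,c}) | 0 :: -c-> v16, -d-> v17
  v9 = d.0 | 0 | (0\{a,b,c} + c.0) :: -c-> v16, -d-> v18
  v10 = 0 | c.0 | (0\{a,b,c} + c.0) :: -c-> v17, -c-> v18
  v11 = d.(0 | 0 + c.0) | 0 :: -d-> v19
  v12 = (0 | 0 + c.0) | c.0 :: -c-> v19, -c-> v20
  v13 = 0 | 0 | c.(0\{a,b,c} + c.0) :: -c-> v18
  v14 = 0 | (c.c.0 + b.(0 + 0)) :: -b-> v15, -c-> v20
  v15 = 0 | (0 + 0) :: ·
  v16 = d.0 | 0 | 0 :: -d-> v21
  v17 = 0 | c.0 | 0 :: -c-> v21
  v18 = 0 | 0 | (0\{a,b,c} + c.0) :: -c-> v21
  v19 = (0 | 0 + c.0) | 0 :: -c-> v22
  v20 = 0 | c.0 :: -c-> v22
  v21 = 0 | 0 | 0 :: ·
  v22 = 0 | 0 :: ·
Trace ⟨dd⟩ through P, begin at {u0}:
  step 1 (d): {u5, u6}
  step 2 (d): {u14}
  ✓ P
Trace ⟨dd⟩ through Q, begin at {v0}:
  step 1 (d): {v5, v6}
  step 2 (d): ∅  — Q cannot continue

trace-distinct — witness ⟨dd⟩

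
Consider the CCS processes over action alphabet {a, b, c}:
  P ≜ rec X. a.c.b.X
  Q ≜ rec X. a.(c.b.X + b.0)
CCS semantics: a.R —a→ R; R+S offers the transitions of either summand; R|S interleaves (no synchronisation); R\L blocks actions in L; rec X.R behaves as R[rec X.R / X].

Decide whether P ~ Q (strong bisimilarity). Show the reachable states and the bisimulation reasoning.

P's transition system — 3 states:
  s0 = rec X. a.c.b.X → —a→ s1
  s1 = c.b.(rec X. a.c.b.X) → —c→ s2
  s2 = b.(rec X. a.c.b.X) → —b→ s0
Q's transition system — 4 states:
  t0 = rec X. a.(c.b.X + b.0) → —a→ t1
  t1 = c.b.(rec X. a.(c.b.X + b.0)) + b.0 → —b→ t2, —c→ t3
  t2 = 0 → stopped
  t3 = b.(rec X. a.(c.b.X + b.0)) → —b→ t0
Coarsest stable partition (strong bisimilarity classes):
  B0 = {s0}
  B1 = {s1}
  B2 = {s2}
  B3 = {t0}
  B4 = {t1}
  B5 = {t3}
  B6 = {t2}
s0 ∈ B0, t0 ∈ B3 → different blocks

not bisimilar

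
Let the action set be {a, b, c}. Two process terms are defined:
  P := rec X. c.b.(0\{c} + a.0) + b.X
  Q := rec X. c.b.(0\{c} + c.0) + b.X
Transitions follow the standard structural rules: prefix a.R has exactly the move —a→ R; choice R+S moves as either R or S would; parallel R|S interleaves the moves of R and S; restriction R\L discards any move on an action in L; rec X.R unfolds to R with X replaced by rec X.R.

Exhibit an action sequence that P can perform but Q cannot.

cba

LTS(P): 4 reachable states
  m0 = rec X. c.b.(0\{c} + a.0) + b.X :: —b→ m0, —c→ m1
  m1 = b.(0\{c} + a.0) :: —b→ m2
  m2 = 0\{c} + a.0 :: —a→ m3
  m3 = 0 :: stopped
LTS(Q): 4 reachable states
  n0 = rec X. c.b.(0\{c} + c.0) + b.X :: —b→ n0, —c→ n1
  n1 = b.(0\{c} + c.0) :: —b→ n2
  n2 = 0\{c} + c.0 :: —c→ n3
  n3 = 0 :: stopped
Trace ⟨cba⟩ through P, begin at {m0}:
  step 1 (c): {m1}
  step 2 (b): {m2}
  step 3 (a): {m3}
  P completes σ.
Trace ⟨cba⟩ through Q, begin at {n0}:
  step 1 (c): {n1}
  step 2 (b): {n2}
  step 3 (a): ∅  — Q cannot continue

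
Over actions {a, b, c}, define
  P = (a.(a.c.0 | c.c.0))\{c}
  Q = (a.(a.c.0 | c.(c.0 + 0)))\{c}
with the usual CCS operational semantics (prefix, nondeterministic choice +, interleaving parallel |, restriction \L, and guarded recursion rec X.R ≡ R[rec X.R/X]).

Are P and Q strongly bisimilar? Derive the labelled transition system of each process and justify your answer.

P's transition system — 3 states:
  m0 = (a.(a.c.0 | c.c.0))\{c} ⊢ ··a··> m1
  m1 = (a.c.0 | c.c.0)\{c} ⊢ ··a··> m2
  m2 = (c.0 | c.c.0)\{c} ⊢ stopped
Q's transition system — 3 states:
  n0 = (a.(a.c.0 | c.(c.0 + 0)))\{c} ⊢ ··a··> n1
  n1 = (a.c.0 | c.(c.0 + 0))\{c} ⊢ ··a··> n2
  n2 = (c.0 | c.(c.0 + 0))\{c} ⊢ stopped
Coarsest stable partition (strong bisimilarity classes):
  B0 = {m0, n0}
  B1 = {m1, n1}
  B2 = {m2, n2}
m0 ∈ B0, n0 ∈ B0 → same block

P ~ Q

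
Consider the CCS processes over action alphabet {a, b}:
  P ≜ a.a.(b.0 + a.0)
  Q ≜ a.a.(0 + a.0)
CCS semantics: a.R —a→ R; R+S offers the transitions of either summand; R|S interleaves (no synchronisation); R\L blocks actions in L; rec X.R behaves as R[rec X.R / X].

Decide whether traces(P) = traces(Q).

NO — witness ⟨aab⟩

Reachable graph of P (4 states):
  s0 = a.a.(b.0 + a.0) :: —a→ s1
  s1 = a.(b.0 + a.0) :: —a→ s2
  s2 = b.0 + a.0 :: —a→ s3, —b→ s3
  s3 = 0 :: stopped
Reachable graph of Q (4 states):
  t0 = a.a.(0 + a.0) :: —a→ t1
  t1 = a.(0 + a.0) :: —a→ t2
  t2 = 0 + a.0 :: —a→ t3
  t3 = 0 :: stopped
Trace ⟨aab⟩ through P, begin at {s0}:
  step 1 (a): {s1}
  step 2 (a): {s2}
  step 3 (b): {s3}
  P completes σ.
Trace ⟨aab⟩ through Q, begin at {t0}:
  step 1 (a): {t1}
  step 2 (a): {t2}
  step 3 (b): no successor for Q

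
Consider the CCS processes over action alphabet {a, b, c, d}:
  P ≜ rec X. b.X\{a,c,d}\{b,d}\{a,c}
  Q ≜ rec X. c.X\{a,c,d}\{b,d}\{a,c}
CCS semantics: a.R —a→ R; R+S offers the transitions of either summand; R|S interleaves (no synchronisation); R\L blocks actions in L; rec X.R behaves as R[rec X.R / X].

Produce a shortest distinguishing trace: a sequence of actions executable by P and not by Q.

b

Reachable graph of P (2 states):
  s0 = rec X. b.X\{a,c,d}\{b,d}\{a,c} → --b--▸ s1
  s1 = (rec X. b.X\{a,c,d}\{b,d}\{a,c})\{a,c,d}\{b,d}\{a,c} → ∅
Reachable graph of Q (2 states):
  t0 = rec X. c.X\{a,c,d}\{b,d}\{a,c} → --c--▸ t1
  t1 = (rec X. c.X\{a,c,d}\{b,d}\{a,c})\{a,c,d}\{b,d}\{a,c} → ∅
Run σ = ⟨b⟩ on P: start {s0}
  step 1 (b): {s1}
  — P admits the full trace.
Run σ = ⟨b⟩ on Q: start {t0}
  step 1 (b): no successor for Q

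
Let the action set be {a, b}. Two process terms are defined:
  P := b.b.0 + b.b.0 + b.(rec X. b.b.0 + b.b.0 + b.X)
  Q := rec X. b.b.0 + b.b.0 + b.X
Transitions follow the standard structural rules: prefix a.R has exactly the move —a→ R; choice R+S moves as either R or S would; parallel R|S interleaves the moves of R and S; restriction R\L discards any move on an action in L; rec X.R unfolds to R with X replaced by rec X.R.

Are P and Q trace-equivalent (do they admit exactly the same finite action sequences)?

P's transition system — 4 states:
  s0 = b.b.0 + b.b.0 + b.(rec X. b.b.0 + b.b.0 + b.X) ⊢ ··b··> s1, ··b··> s2
  s1 = b.0 ⊢ ··b··> s3
  s2 = rec X. b.b.0 + b.b.0 + b.X ⊢ ··b··> s1, ··b··> s2
  s3 = 0 ⊢ deadlocked
Q's transition system — 3 states:
  t0 = rec X. b.b.0 + b.b.0 + b.X ⊢ ··b··> t0, ··b··> t1
  t1 = b.0 ⊢ ··b··> t2
  t2 = 0 ⊢ deadlocked
Bisimilarity quotient blocks:
  B0 = {s0, s2, t0}
  B1 = {s1, t1}
  B2 = {s3, t2}
s0 ∈ B0, t0 ∈ B0 → same block
Bisimilar ⇒ trace-equivalent.

YES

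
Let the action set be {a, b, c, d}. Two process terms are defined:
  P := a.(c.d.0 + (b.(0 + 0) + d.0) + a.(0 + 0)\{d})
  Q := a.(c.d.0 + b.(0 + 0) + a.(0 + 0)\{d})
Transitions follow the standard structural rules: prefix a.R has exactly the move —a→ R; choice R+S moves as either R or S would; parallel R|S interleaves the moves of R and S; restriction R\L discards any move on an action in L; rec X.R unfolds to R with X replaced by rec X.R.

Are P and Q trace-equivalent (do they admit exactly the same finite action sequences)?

trace-distinct — witness ⟨ad⟩

P's transition system — 6 states:
  s0 = a.(c.d.0 + (b.(0 + 0) + d.0) + a.(0 + 0)\{d}) | —a→ s1
  s1 = c.d.0 + (b.(0 + 0) + d.0) + a.(0 + 0)\{d} | —a→ s2, —b→ s3, —c→ s4, —d→ s5
  s2 = (0 + 0)\{d} | stopped
  s3 = 0 + 0 | stopped
  s4 = d.0 | —d→ s5
  s5 = 0 | stopped
Q's transition system — 6 states:
  t0 = a.(c.d.0 + b.(0 + 0) + a.(0 + 0)\{d}) | —a→ t1
  t1 = c.d.0 + b.(0 + 0) + a.(0 + 0)\{d} | —a→ t2, —b→ t3, —c→ t4
  t2 = (0 + 0)\{d} | stopped
  t3 = 0 + 0 | stopped
  t4 = d.0 | —d→ t5
  t5 = 0 | stopped
Run σ = ⟨ad⟩ on P: start {s0}
  step 1 (a): {s1}
  step 2 (d): {s5}
  ✓ P
Run σ = ⟨ad⟩ on Q: start {t0}
  step 1 (a): {t1}
  step 2 (d): ∅ (Q stuck)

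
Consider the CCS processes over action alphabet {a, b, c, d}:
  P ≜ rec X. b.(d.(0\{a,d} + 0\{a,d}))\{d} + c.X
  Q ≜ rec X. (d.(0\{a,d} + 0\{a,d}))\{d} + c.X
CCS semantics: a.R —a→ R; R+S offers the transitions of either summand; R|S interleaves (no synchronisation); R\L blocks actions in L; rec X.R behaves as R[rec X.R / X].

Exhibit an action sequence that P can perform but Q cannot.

LTS(P): 2 reachable states
  u0 = rec X. b.(d.(0\{a,d} + 0\{a,d}))\{d} + c.X → —b→ u1, —c→ u0
  u1 = (d.(0\{a,d} + 0\{a,d}))\{d} → ·
LTS(Q): 1 reachable states
  v0 = rec X. (d.(0\{a,d} + 0\{a,d}))\{d} + c.X → —c→ v0
Executing b from P (initial set {u0}):
  step 1 (b): {u1}
  — P admits the full trace.
Executing b from Q (initial set {v0}):
  step 1 (b): ∅  — Q cannot continue

b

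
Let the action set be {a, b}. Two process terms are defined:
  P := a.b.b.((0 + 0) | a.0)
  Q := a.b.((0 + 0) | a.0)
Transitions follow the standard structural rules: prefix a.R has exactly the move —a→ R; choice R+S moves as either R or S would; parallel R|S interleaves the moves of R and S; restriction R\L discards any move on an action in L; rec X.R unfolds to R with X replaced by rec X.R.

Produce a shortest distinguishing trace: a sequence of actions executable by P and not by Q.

abb

LTS(P): 5 reachable states
  u0 = a.b.b.((0 + 0) | a.0) ⊢ --a--▸ u1
  u1 = b.b.((0 + 0) | a.0) ⊢ --b--▸ u2
  u2 = b.((0 + 0) | a.0) ⊢ --b--▸ u3
  u3 = (0 + 0) | a.0 ⊢ --a--▸ u4
  u4 = (0 + 0) | 0 ⊢ (no moves)
LTS(Q): 4 reachable states
  v0 = a.b.((0 + 0) | a.0) ⊢ --a--▸ v1
  v1 = b.((0 + 0) | a.0) ⊢ --b--▸ v2
  v2 = (0 + 0) | a.0 ⊢ --a--▸ v3
  v3 = (0 + 0) | 0 ⊢ (no moves)
Trace ⟨abb⟩ through P, begin at {u0}:
  after a @ step 1: {u1}
  after b @ step 2: {u2}
  after b @ step 3: {u3}
  — P admits the full trace.
Trace ⟨abb⟩ through Q, begin at {v0}:
  after a @ step 1: {v1}
  after b @ step 2: {v2}
  after b @ step 3: ∅  — Q cannot continue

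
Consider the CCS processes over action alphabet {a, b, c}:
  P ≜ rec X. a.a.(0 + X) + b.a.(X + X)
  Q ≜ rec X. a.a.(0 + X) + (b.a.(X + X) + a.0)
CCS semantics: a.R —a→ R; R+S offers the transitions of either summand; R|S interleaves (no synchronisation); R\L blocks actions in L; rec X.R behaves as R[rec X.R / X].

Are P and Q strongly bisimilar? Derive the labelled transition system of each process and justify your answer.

P's transition system — 5 states:
  p0 = rec X. a.a.(0 + X) + b.a.(X + X) has moves ··a··> p1, ··b··> p2
  p1 = a.(0 + (rec X. a.a.(0 + X) + b.a.(X + X))) has moves ··a··> p3
  p2 = a.((rec X. a.a.(0 + X) + b.a.(X + X)) + (rec X. a.a.(0 + X) + b.a.(X + X))) has moves ··a··> p4
  p3 = 0 + (rec X. a.a.(0 + X) + b.a.(X + X)) has moves ··a··> p1, ··b··> p2
  p4 = (rec X. a.a.(0 + X) + b.a.(X + X)) + (rec X. a.a.(0 + X) + b.a.(X + X)) has moves ··a··> p1, ··b··> p2
Q's transition system — 6 states:
  q0 = rec X. a.a.(0 + X) + (b.a.(X + X) + a.0) has moves ··a··> q1, ··a··> q2, ··b··> q3
  q1 = 0 has moves deadlocked
  q2 = a.(0 + (rec X. a.a.(0 + X) + (b.a.(X + X) + a.0))) has moves ··a··> q4
  q3 = a.((rec X. a.a.(0 + X) + (b.a.(X + X) + a.0)) + (rec X. a.a.(0 + X) + (b.a.(X + X) + a.0))) has moves ··a··> q5
  q4 = 0 + (rec X. a.a.(0 + X) + (b.a.(X + X) + a.0)) has moves ··a··> q1, ··a··> q2, ··b··> q3
  q5 = (rec X. a.a.(0 + X) + (b.a.(X + X) + a.0)) + (rec X. a.a.(0 + X) + (b.a.(X + X) + a.0)) has moves ··a··> q1, ··a··> q2, ··b··> q3
Partition-refinement fixed point:
  B0 = {p0, p3, p4}
  B1 = {p1, p2}
  B2 = {q0, q4, q5}
  B3 = {q2, q3}
  B4 = {q1}
p0 ∈ B0, q0 ∈ B2 → different blocks

P ≁ Q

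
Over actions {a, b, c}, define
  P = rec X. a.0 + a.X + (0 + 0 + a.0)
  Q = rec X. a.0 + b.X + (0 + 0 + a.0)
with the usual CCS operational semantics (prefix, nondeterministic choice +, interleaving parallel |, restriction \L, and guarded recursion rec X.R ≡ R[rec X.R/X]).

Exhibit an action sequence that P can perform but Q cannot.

aa

P's transition system — 2 states:
  m0 = rec X. a.0 + a.X + (0 + 0 + a.0) | --a--▸ m0, --a--▸ m1
  m1 = 0 | deadlocked
Q's transition system — 2 states:
  n0 = rec X. a.0 + b.X + (0 + 0 + a.0) | --a--▸ n1, --b--▸ n0
  n1 = 0 | deadlocked
Trace ⟨aa⟩ through P, begin at {m0}:
  after a @ step 1: {m0, m1}
  after a @ step 2: {m0, m1}
  ✓ P
Trace ⟨aa⟩ through Q, begin at {n0}:
  after a @ step 1: {n1}
  after a @ step 2: ∅  — Q cannot continue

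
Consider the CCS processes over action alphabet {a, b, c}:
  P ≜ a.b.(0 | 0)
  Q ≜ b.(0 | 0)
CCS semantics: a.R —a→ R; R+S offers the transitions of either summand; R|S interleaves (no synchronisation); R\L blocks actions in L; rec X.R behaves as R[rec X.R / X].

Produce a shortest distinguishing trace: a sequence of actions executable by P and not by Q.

P's transition system — 3 states:
  s0 = a.b.(0 | 0) ⊢ —a→ s1
  s1 = b.(0 | 0) ⊢ —b→ s2
  s2 = 0 | 0 ⊢ ·
Q's transition system — 2 states:
  t0 = b.(0 | 0) ⊢ —b→ t1
  t1 = 0 | 0 ⊢ ·
Executing a from P (initial set {s0}):
  [1] a ⇒ {s1}
  ✓ P
Executing a from Q (initial set {t0}):
  [1] a ⇒ ∅ (Q stuck)

a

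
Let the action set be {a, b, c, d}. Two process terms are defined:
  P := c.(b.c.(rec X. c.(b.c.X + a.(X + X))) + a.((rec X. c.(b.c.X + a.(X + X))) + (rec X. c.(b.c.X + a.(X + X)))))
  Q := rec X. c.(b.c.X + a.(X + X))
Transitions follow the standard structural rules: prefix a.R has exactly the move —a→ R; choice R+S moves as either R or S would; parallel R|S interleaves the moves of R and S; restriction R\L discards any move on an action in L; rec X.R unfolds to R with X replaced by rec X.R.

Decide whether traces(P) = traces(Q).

Reachable graph of P (5 states):
  u0 = c.(b.c.(rec X. c.(b.c.X + a.(X + X))) + a.((rec X. c.(b.c.X + a.(X + X))) + (rec X. c.(b.c.X + a.(X + X))))) :: -c-> u1
  u1 = b.c.(rec X. c.(b.c.X + a.(X + X))) + a.((rec X. c.(b.c.X + a.(X + X))) + (rec X. c.(b.c.X + a.(X + X)))) :: -a-> u2, -b-> u3
  u2 = (rec X. c.(b.c.X + a.(X + X))) + (rec X. c.(b.c.X + a.(X + X))) :: -c-> u1
  u3 = c.(rec X. c.(b.c.X + a.(X + X))) :: -c-> u4
  u4 = rec X. c.(b.c.X + a.(X + X)) :: -c-> u1
Reachable graph of Q (4 states):
  v0 = rec X. c.(b.c.X + a.(X + X)) :: -c-> v1
  v1 = b.c.(rec X. c.(b.c.X + a.(X + X))) + a.((rec X. c.(b.c.X + a.(X + X))) + (rec X. c.(b.c.X + a.(X + X)))) :: -a-> v2, -b-> v3
  v2 = (rec X. c.(b.c.X + a.(X + X))) + (rec X. c.(b.c.X + a.(X + X))) :: -c-> v1
  v3 = c.(rec X. c.(b.c.X + a.(X + X))) :: -c-> v0
Partition-refinement fixed point:
  B0 = {u0, u2, u4, v0, v2}
  B1 = {u1, v1}
  B2 = {u3, v3}
u0 ∈ B0, v0 ∈ B0 → same block
Bisimilar ⇒ trace-equivalent.

traces(P) = traces(Q)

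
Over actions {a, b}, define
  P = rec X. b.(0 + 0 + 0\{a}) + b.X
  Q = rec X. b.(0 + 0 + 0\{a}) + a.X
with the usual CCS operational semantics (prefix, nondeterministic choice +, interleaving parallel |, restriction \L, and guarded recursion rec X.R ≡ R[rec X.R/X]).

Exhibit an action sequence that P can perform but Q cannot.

bb

P's transition system — 2 states:
  m0 = rec X. b.(0 + 0 + 0\{a}) + b.X → -b-> m0, -b-> m1
  m1 = 0 + 0 + 0\{a} → (no moves)
Q's transition system — 2 states:
  n0 = rec X. b.(0 + 0 + 0\{a}) + a.X → -a-> n0, -b-> n1
  n1 = 0 + 0 + 0\{a} → (no moves)
Executing bb from P (initial set {m0}):
  [1] b ⇒ {m0, m1}
  [2] b ⇒ {m0, m1}
  P completes σ.
Executing bb from Q (initial set {n0}):
  [1] b ⇒ {n1}
  [2] b ⇒ no successor for Q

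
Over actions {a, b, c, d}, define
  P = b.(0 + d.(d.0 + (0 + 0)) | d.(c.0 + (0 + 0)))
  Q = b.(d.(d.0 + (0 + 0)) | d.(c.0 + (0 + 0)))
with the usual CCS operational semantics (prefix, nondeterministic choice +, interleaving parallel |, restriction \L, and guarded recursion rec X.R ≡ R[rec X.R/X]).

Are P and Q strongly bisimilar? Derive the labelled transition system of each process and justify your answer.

Reachable graph of P (10 states):
  u0 = b.(0 + d.(d.0 + (0 + 0)) | d.(c.0 + (0 + 0))) → --b--▸ u1
  u1 = 0 + d.(d.0 + (0 + 0)) | d.(c.0 + (0 + 0)) → --d--▸ u2, --d--▸ u3
  u2 = (d.0 + (0 + 0)) | d.(c.0 + (0 + 0)) → --d--▸ u4, --d--▸ u5
  u3 = d.(d.0 + (0 + 0)) | (c.0 + (0 + 0)) → --c--▸ u6, --d--▸ u4
  u4 = (d.0 + (0 + 0)) | (c.0 + (0 + 0)) → --c--▸ u7, --d--▸ u8
  u5 = 0 | d.(c.0 + (0 + 0)) → --d--▸ u8
  u6 = d.(d.0 + (0 + 0)) | 0 → --d--▸ u7
  u7 = (d.0 + (0 + 0)) | 0 → --d--▸ u9
  u8 = 0 | (c.0 + (0 + 0)) → --c--▸ u9
  u9 = 0 | 0 → deadlocked
Reachable graph of Q (10 states):
  v0 = b.(d.(d.0 + (0 + 0)) | d.(c.0 + (0 + 0))) → --b--▸ v1
  v1 = d.(d.0 + (0 + 0)) | d.(c.0 + (0 + 0)) → --d--▸ v2, --d--▸ v3
  v2 = (d.0 + (0 + 0)) | d.(c.0 + (0 + 0)) → --d--▸ v4, --d--▸ v5
  v3 = d.(d.0 + (0 + 0)) | (c.0 + (0 + 0)) → --c--▸ v6, --d--▸ v4
  v4 = (d.0 + (0 + 0)) | (c.0 + (0 + 0)) → --c--▸ v7, --d--▸ v8
  v5 = 0 | d.(c.0 + (0 + 0)) → --d--▸ v8
  v6 = d.(d.0 + (0 + 0)) | 0 → --d--▸ v7
  v7 = (d.0 + (0 + 0)) | 0 → --d--▸ v9
  v8 = 0 | (c.0 + (0 + 0)) → --c--▸ v9
  v9 = 0 | 0 → deadlocked
Bisimilarity quotient blocks:
  B0 = {u0, v0}
  B1 = {u1, v1}
  B2 = {u3, v3}
  B3 = {u4, v4}
  B4 = {u7, v7}
  B5 = {u9, v9}
  B6 = {u8, v8}
  B7 = {u6, v6}
  B8 = {u2, v2}
  B9 = {u5, v5}
u0 ∈ B0, v0 ∈ B0 → same block

P ~ Q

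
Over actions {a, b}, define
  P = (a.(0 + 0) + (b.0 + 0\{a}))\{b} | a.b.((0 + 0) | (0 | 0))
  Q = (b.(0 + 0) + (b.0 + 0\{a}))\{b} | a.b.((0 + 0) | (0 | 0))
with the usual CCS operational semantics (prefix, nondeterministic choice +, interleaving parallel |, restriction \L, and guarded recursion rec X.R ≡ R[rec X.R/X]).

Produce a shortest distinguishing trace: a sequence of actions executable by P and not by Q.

Reachable graph of P (6 states):
  u0 = (a.(0 + 0) + (b.0 + 0\{a}))\{b} | a.b.((0 + 0) | (0 | 0)) ⊢ --a--▸ u1, --a--▸ u2
  u1 = (0 + 0)\{b} | a.b.((0 + 0) | (0 | 0)) ⊢ --a--▸ u3
  u2 = (a.(0 + 0) + (b.0 + 0\{a}))\{b} | b.((0 + 0) | (0 | 0)) ⊢ --a--▸ u3, --b--▸ u4
  u3 = (0 + 0)\{b} | b.((0 + 0) | (0 | 0)) ⊢ --b--▸ u5
  u4 = (a.(0 + 0) + (b.0 + 0\{a}))\{b} | ((0 + 0) | (0 | 0)) ⊢ --a--▸ u5
  u5 = (0 + 0)\{b} | ((0 + 0) | (0 | 0)) ⊢ deadlocked
Reachable graph of Q (3 states):
  v0 = (b.(0 + 0) + (b.0 + 0\{a}))\{b} | a.b.((0 + 0) | (0 | 0)) ⊢ --a--▸ v1
  v1 = (b.(0 + 0) + (b.0 + 0\{a}))\{b} | b.((0 + 0) | (0 | 0)) ⊢ --b--▸ v2
  v2 = (b.(0 + 0) + (b.0 + 0\{a}))\{b} | ((0 + 0) | (0 | 0)) ⊢ deadlocked
Run σ = ⟨aa⟩ on P: start {u0}
  step 1 (a): {u1, u2}
  step 2 (a): {u3}
  — P admits the full trace.
Run σ = ⟨aa⟩ on Q: start {v0}
  step 1 (a): {v1}
  step 2 (a): ∅ (Q stuck)

aa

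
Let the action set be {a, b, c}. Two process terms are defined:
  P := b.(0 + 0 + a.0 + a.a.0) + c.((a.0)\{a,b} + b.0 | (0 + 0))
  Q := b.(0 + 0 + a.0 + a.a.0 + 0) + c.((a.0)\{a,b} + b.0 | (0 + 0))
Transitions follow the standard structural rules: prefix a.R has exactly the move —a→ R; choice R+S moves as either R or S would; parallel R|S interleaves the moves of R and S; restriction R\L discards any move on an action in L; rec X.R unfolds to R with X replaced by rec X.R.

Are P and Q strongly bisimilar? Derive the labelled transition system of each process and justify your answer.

P ~ Q

Reachable graph of P (6 states):
  u0 = b.(0 + 0 + a.0 + a.a.0) + c.((a.0)\{a,b} + b.0 | (0 + 0)) ⊢ --b--▸ u1, --c--▸ u2
  u1 = 0 + 0 + a.0 + a.a.0 ⊢ --a--▸ u3, --a--▸ u4
  u2 = (a.0)\{a,b} + b.0 | (0 + 0) ⊢ --b--▸ u5
  u3 = 0 ⊢ stopped
  u4 = a.0 ⊢ --a--▸ u3
  u5 = 0 | (0 + 0) ⊢ stopped
Reachable graph of Q (6 states):
  v0 = b.(0 + 0 + a.0 + a.a.0 + 0) + c.((a.0)\{a,b} + b.0 | (0 + 0)) ⊢ --b--▸ v1, --c--▸ v2
  v1 = 0 + 0 + a.0 + a.a.0 + 0 ⊢ --a--▸ v3, --a--▸ v4
  v2 = (a.0)\{a,b} + b.0 | (0 + 0) ⊢ --b--▸ v5
  v3 = 0 ⊢ stopped
  v4 = a.0 ⊢ --a--▸ v3
  v5 = 0 | (0 + 0) ⊢ stopped
Partition-refinement fixed point:
  B0 = {u0, v0}
  B1 = {u1, v1}
  B2 = {u3, u5, v3, v5}
  B3 = {u4, v4}
  B4 = {u2, v2}
u0 ∈ B0, v0 ∈ B0 → same block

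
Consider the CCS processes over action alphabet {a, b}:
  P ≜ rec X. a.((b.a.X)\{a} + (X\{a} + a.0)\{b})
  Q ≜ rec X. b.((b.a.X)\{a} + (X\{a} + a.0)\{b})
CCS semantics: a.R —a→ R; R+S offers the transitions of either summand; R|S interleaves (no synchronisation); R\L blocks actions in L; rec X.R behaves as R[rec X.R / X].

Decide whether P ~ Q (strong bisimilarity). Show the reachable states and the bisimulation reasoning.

Reachable graph of P (4 states):
  m0 = rec X. a.((b.a.X)\{a} + (X\{a} + a.0)\{b}) → —a→ m1
  m1 = (b.a.(rec X. a.((b.a.X)\{a} + (X\{a} + a.0)\{b})))\{a} + ((rec X. a.((b.a.X)\{a} + (X\{a} + a.0)\{b}))\{a} + a.0)\{b} → —a→ m2, —b→ m3
  m2 = 0\{b} → stopped
  m3 = (a.(rec X. a.((b.a.X)\{a} + (X\{a} + a.0)\{b})))\{a} → stopped
Reachable graph of Q (4 states):
  n0 = rec X. b.((b.a.X)\{a} + (X\{a} + a.0)\{b}) → —b→ n1
  n1 = (b.a.(rec X. b.((b.a.X)\{a} + (X\{a} + a.0)\{b})))\{a} + ((rec X. b.((b.a.X)\{a} + (X\{a} + a.0)\{b}))\{a} + a.0)\{b} → —a→ n2, —b→ n3
  n2 = 0\{b} → stopped
  n3 = (a.(rec X. b.((b.a.X)\{a} + (X\{a} + a.0)\{b})))\{a} → stopped
Partition-refinement fixed point:
  B0 = {m0}
  B1 = {m1, n1}
  B2 = {m2, m3, n2, n3}
  B3 = {n0}
m0 ∈ B0, n0 ∈ B3 → different blocks

P ≁ Q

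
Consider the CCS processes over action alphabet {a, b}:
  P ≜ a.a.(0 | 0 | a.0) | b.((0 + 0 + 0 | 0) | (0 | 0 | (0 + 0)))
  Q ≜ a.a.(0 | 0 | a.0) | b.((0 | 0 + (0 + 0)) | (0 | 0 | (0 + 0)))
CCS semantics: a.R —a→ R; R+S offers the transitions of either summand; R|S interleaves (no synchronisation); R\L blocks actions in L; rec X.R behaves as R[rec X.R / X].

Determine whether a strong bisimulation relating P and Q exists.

Reachable graph of P (8 states):
  p0 = a.a.(0 | 0 | a.0) | b.((0 + 0 + 0 | 0) | (0 | 0 | (0 + 0))) ⊢ —a→ p1, —b→ p2
  p1 = a.(0 | 0 | a.0) | b.((0 + 0 + 0 | 0) | (0 | 0 | (0 + 0))) ⊢ —a→ p3, —b→ p4
  p2 = a.a.(0 | 0 | a.0) | ((0 + 0 + 0 | 0) | (0 | 0 | (0 + 0))) ⊢ —a→ p4
  p3 = 0 | 0 | a.0 | b.((0 + 0 + 0 | 0) | (0 | 0 | (0 + 0))) ⊢ —a→ p5, —b→ p6
  p4 = a.(0 | 0 | a.0) | ((0 + 0 + 0 | 0) | (0 | 0 | (0 + 0))) ⊢ —a→ p6
  p5 = 0 | 0 | 0 | b.((0 + 0 + 0 | 0) | (0 | 0 | (0 + 0))) ⊢ —b→ p7
  p6 = 0 | 0 | a.0 | ((0 + 0 + 0 | 0) | (0 | 0 | (0 + 0))) ⊢ —a→ p7
  p7 = 0 | 0 | 0 | ((0 + 0 + 0 | 0) | (0 | 0 | (0 + 0))) ⊢ ∅
Reachable graph of Q (8 states):
  q0 = a.a.(0 | 0 | a.0) | b.((0 | 0 + (0 + 0)) | (0 | 0 | (0 + 0))) ⊢ —a→ q1, —b→ q2
  q1 = a.(0 | 0 | a.0) | b.((0 | 0 + (0 + 0)) | (0 | 0 | (0 + 0))) ⊢ —a→ q3, —b→ q4
  q2 = a.a.(0 | 0 | a.0) | ((0 | 0 + (0 + 0)) | (0 | 0 | (0 + 0))) ⊢ —a→ q4
  q3 = 0 | 0 | a.0 | b.((0 | 0 + (0 + 0)) | (0 | 0 | (0 + 0))) ⊢ —a→ q5, —b→ q6
  q4 = a.(0 | 0 | a.0) | ((0 | 0 + (0 + 0)) | (0 | 0 | (0 + 0))) ⊢ —a→ q6
  q5 = 0 | 0 | 0 | b.((0 | 0 + (0 + 0)) | (0 | 0 | (0 + 0))) ⊢ —b→ q7
  q6 = 0 | 0 | a.0 | ((0 | 0 + (0 + 0)) | (0 | 0 | (0 + 0))) ⊢ —a→ q7
  q7 = 0 | 0 | 0 | ((0 | 0 + (0 + 0)) | (0 | 0 | (0 + 0))) ⊢ ∅
Coarsest stable partition (strong bisimilarity classes):
  B0 = {p0, q0}
  B1 = {p2, q2}
  B2 = {p4, q4}
  B3 = {p6, q6}
  B4 = {p7, q7}
  B5 = {p1, q1}
  B6 = {p3, q3}
  B7 = {p5, q5}
p0 ∈ B0, q0 ∈ B0 → same block

YES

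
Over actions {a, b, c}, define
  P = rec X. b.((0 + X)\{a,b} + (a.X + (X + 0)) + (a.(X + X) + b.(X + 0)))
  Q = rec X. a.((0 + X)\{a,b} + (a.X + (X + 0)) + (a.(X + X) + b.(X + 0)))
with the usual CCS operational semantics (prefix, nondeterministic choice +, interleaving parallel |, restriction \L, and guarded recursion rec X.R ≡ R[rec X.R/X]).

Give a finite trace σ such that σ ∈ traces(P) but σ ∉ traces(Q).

b

LTS(P): 4 reachable states
  u0 = rec X. b.((0 + X)\{a,b} + (a.X + (X + 0)) + (a.(X + X) + b.(X + 0))) ⊢ ··b··> u1
  u1 = (0 + (rec X. b.((0 + X)\{a,b} + (a.X + (X + 0)) + (a.(X + X) + b.(X + 0)))))\{a,b} + (a.(rec X. b.((0 + X)\{a,b} + (a.X + (X + 0)) + (a.(X + X) + b.(X + 0)))) + ((rec X. b.((0 + X)\{a,b} + (a.X + (X + 0)) + (a.(X + X) + b.(X + 0)))) + 0)) + (a.((rec X. b.((0 + X)\{a,b} + (a.X + (X + 0)) + (a.(X + X) + b.(X + 0)))) + (rec X. b.((0 + X)\{a,b} + (a.X + (X + 0)) + (a.(X + X) + b.(X + 0))))) + b.((rec X. b.((0 + X)\{a,b} + (a.X + (X + 0)) + (a.(X + X) + b.(X + 0)))) + 0)) ⊢ ··a··> u0, ··a··> u2, ··b··> u1, ··b··> u3
  u2 = (rec X. b.((0 + X)\{a,b} + (a.X + (X + 0)) + (a.(X + X) + b.(X + 0)))) + (rec X. b.((0 + X)\{a,b} + (a.X + (X + 0)) + (a.(X + X) + b.(X + 0)))) ⊢ ··b··> u1
  u3 = (rec X. b.((0 + X)\{a,b} + (a.X + (X + 0)) + (a.(X + X) + b.(X + 0)))) + 0 ⊢ ··b··> u1
LTS(Q): 4 reachable states
  v0 = rec X. a.((0 + X)\{a,b} + (a.X + (X + 0)) + (a.(X + X) + b.(X + 0))) ⊢ ··a··> v1
  v1 = (0 + (rec X. a.((0 + X)\{a,b} + (a.X + (X + 0)) + (a.(X + X) + b.(X + 0)))))\{a,b} + (a.(rec X. a.((0 + X)\{a,b} + (a.X + (X + 0)) + (a.(X + X) + b.(X + 0)))) + ((rec X. a.((0 + X)\{a,b} + (a.X + (X + 0)) + (a.(X + X) + b.(X + 0)))) + 0)) + (a.((rec X. a.((0 + X)\{a,b} + (a.X + (X + 0)) + (a.(X + X) + b.(X + 0)))) + (rec X. a.((0 + X)\{a,b} + (a.X + (X + 0)) + (a.(X + X) + b.(X + 0))))) + b.((rec X. a.((0 + X)\{a,b} + (a.X + (X + 0)) + (a.(X + X) + b.(X + 0)))) + 0)) ⊢ ··a··> v0, ··a··> v1, ··a··> v2, ··b··> v3
  v2 = (rec X. a.((0 + X)\{a,b} + (a.X + (X + 0)) + (a.(X + X) + b.(X + 0)))) + (rec X. a.((0 + X)\{a,b} + (a.X + (X + 0)) + (a.(X + X) + b.(X + 0)))) ⊢ ··a··> v1
  v3 = (rec X. a.((0 + X)\{a,b} + (a.X + (X + 0)) + (a.(X + X) + b.(X + 0)))) + 0 ⊢ ··a··> v1
Executing b from P (initial set {u0}):
  [1] b ⇒ {u1}
  — P admits the full trace.
Executing b from Q (initial set {v0}):
  [1] b ⇒ ∅ (Q stuck)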